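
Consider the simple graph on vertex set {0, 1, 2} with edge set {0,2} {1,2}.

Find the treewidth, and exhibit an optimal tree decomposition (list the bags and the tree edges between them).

Treewidth 1.
One such decomposition:
Bags: B1 = {0, 2}  B2 = {1, 2}
Tree: B1–B2

The largest bag has 2 vertices, giving width 1; this decomposition certifies tw(G) ≤ 1. G has an edge, so its treewidth is at least 1. Hence tw(G) = 1 exactly.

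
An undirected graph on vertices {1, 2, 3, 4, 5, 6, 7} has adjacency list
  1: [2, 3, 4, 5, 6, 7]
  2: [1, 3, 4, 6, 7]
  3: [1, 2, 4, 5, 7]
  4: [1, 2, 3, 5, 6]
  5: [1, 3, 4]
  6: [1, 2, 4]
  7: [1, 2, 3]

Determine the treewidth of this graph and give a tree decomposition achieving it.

Treewidth 3.
One optimal decomposition is:
Bags: B1 = {1, 2, 3, 7}  B2 = {1, 2, 3, 4}  B3 = {1, 2, 4, 6}  B4 = {1, 3, 4, 5}
Tree: B1–B2, B2–B3, B2–B4

Each bag holds 4 vertices, so the decomposition has width 3, which upper-bounds the treewidth. Conversely, {1, 2, 3, 4} is a clique of size 4, and the vertices of any clique must share a bag in every tree decomposition; so some bag has ≥ 4 vertices and tw(G) ≥ 3. The upper and lower bounds meet at 3, so that is the treewidth.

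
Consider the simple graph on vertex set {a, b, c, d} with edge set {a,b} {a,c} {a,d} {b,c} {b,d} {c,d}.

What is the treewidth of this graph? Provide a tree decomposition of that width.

With just one bag of size 4, the width is 4 − 1 = 3, so tw(G) ≤ 3. On the other hand G contains the 4-clique {a, b, c, d}. A clique must lie in a single bag of any decomposition, so no decomposition can have width below 3. Combining the bounds, tw(G) = 3.

Treewidth 3.
One optimal decomposition is:
Bags: B1 = {a, b, c, d}
Tree: (single bag)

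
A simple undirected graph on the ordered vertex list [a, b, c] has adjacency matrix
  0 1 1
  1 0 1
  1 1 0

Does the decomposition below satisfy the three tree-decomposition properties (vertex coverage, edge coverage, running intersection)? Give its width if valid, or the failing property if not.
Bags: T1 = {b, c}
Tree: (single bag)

A tree decomposition must satisfy three properties: every vertex lies in some bag; for every edge, both endpoints lie together in some bag; and for every vertex, the bags containing it form a connected subtree. Here vertex a appears in no bag, so the decomposition is invalid.

No — vertex a appears in no bag.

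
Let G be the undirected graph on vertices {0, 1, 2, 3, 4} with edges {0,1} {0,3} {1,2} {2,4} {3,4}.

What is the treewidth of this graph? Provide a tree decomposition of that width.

Treewidth 2.
One optimal decomposition is:
Bags: B1 = {1, 2, 4}  B2 = {0, 1, 4}  B3 = {0, 3, 4}
Tree: B1–B2, B2–B3

The largest bag has 3 vertices, giving width 2; this decomposition certifies tw(G) ≤ 2. The edges 4–2–1–0–3–4 form a cycle, so G is not a tree and its treewidth is at least 2. Hence tw(G) = 2 exactly.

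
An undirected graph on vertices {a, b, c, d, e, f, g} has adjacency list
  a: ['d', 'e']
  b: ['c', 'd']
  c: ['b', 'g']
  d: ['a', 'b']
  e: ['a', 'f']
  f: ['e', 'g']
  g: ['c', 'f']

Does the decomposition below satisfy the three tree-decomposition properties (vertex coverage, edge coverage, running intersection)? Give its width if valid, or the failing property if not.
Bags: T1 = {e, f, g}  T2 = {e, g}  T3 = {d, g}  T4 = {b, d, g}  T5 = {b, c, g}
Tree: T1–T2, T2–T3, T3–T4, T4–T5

No — vertex a appears in no bag.

A tree decomposition must satisfy three properties: every vertex lies in some bag; for every edge, both endpoints lie together in some bag; and for every vertex, the bags containing it form a connected subtree. Here vertex a appears in no bag, so the decomposition is invalid.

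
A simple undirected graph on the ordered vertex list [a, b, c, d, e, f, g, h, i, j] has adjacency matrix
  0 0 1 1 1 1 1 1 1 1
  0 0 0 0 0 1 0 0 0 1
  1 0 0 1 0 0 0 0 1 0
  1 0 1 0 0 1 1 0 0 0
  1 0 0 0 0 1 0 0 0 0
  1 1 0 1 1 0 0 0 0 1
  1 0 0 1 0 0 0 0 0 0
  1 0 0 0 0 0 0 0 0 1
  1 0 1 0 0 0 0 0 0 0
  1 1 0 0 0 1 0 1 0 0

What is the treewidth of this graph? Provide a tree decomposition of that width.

Every bag has size at most 3, so the width is 3 − 1 = 2 and tw(G) ≤ 2. On the other hand G contains the 3-clique {a, d, g}. A clique must lie in a single bag of any decomposition, so no decomposition can have width below 2. Therefore the treewidth is 2.

Treewidth 2.
One such decomposition:
Bags: B1 = {a, d, g}  B2 = {a, c, d}  B3 = {a, c, i}  B4 = {a, d, f}  B5 = {a, f, j}  B6 = {a, h, j}  B7 = {a, e, f}  B8 = {b, f, j}
Tree: B1–B2, B2–B3, B2–B4, B4–B5, B5–B6, B4–B7, B5–B8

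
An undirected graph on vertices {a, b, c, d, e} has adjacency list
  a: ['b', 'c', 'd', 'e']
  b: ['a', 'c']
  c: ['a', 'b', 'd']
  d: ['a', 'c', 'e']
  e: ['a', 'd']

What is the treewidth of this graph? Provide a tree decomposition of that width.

The largest bag has 3 vertices, giving width 2; this decomposition certifies tw(G) ≤ 2. Conversely, {a, d, e} is a clique of size 3, and the vertices of any clique must share a bag in every tree decomposition; so some bag has ≥ 3 vertices and tw(G) ≥ 2. Therefore the treewidth is 2.

Treewidth 2.
One such decomposition:
Bags: B1 = {a, b, c}  B2 = {a, c, d}  B3 = {a, d, e}
Tree: B1–B2, B2–B3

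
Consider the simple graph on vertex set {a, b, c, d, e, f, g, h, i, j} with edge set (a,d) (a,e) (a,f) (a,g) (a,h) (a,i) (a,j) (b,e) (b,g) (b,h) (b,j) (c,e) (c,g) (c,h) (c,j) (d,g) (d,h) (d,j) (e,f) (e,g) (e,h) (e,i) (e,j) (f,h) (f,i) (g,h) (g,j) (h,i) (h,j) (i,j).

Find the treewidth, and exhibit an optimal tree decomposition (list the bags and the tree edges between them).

Treewidth 4.
One optimal decomposition is:
Bags: B1 = {a, d, g, h, j}  B2 = {a, e, g, h, j}  B3 = {a, e, h, i, j}  B4 = {a, e, f, h, i}  B5 = {b, e, g, h, j}  B6 = {c, e, g, h, j}
Tree: B1–B2, B2–B3, B3–B4, B2–B5, B5–B6

Every bag has size at most 5, so the width is 5 − 1 = 4 and tw(G) ≤ 4. Conversely, {a, d, g, h, j} is a clique of size 5, and the vertices of any clique must share a bag in every tree decomposition; so some bag has ≥ 5 vertices and tw(G) ≥ 4. The upper and lower bounds meet at 4, so that is the treewidth.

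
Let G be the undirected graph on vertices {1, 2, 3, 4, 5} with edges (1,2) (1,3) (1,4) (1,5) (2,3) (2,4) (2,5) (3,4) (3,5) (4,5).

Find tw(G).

4

A width-4 tree decomposition is:
Bags: B1 = {1, 2, 3, 4, 5}
Tree: (single bag)
With just one bag of size 5, the width is 5 − 1 = 4, so tw(G) ≤ 4. On the other hand G contains the 5-clique {1, 2, 3, 4, 5}. A clique must lie in a single bag of any decomposition, so no decomposition can have width below 4. Hence tw(G) = 4 exactly.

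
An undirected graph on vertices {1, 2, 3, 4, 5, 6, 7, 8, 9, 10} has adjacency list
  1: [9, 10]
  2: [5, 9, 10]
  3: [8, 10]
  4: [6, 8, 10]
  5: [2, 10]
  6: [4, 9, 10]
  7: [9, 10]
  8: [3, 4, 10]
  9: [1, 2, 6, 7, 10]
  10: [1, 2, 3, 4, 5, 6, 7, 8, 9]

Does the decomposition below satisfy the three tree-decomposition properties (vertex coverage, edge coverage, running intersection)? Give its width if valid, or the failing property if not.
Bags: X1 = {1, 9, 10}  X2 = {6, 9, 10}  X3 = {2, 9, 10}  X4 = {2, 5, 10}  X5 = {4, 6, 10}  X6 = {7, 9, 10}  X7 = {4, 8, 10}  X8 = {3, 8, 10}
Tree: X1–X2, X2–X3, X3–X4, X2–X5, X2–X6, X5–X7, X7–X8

Vertex coverage: the bags together contain {1, 2, 3, 4, 5, 6, 7, 8, 9, 10}, the full vertex set. Edge coverage: each edge of G has both endpoints in at least one bag. Running intersection: for every vertex, the bags containing it form a connected subtree. All three properties hold, so this is a valid tree decomposition of width max|bag| − 1 = 2, and hence tw(G) ≤ 2.

Yes; width 2.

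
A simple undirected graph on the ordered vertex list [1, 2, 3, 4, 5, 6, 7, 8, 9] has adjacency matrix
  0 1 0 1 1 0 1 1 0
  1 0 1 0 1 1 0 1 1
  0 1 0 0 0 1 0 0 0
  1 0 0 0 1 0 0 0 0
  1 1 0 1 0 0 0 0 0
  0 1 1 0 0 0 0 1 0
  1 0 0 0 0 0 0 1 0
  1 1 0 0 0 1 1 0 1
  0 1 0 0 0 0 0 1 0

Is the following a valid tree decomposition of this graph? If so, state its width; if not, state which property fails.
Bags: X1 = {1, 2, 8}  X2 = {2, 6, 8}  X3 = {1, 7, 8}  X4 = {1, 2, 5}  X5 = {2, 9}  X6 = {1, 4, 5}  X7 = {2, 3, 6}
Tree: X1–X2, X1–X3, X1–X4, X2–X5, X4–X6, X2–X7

A tree decomposition must satisfy three properties: every vertex lies in some bag; for every edge, both endpoints lie together in some bag; and for every vertex, the bags containing it form a connected subtree. Here edge (8,9) lies in no bag, so the decomposition is invalid.

No — edge (8,9) lies in no bag.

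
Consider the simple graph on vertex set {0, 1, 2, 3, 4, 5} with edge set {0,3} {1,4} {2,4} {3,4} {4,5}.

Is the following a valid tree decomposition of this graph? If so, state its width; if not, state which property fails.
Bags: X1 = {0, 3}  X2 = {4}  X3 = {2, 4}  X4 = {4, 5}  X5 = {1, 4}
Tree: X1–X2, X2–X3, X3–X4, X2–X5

No — edge (3,4) lies in no bag.

A tree decomposition must satisfy three properties: every vertex lies in some bag; for every edge, both endpoints lie together in some bag; and for every vertex, the bags containing it form a connected subtree. Here edge (3,4) lies in no bag, so the decomposition is invalid.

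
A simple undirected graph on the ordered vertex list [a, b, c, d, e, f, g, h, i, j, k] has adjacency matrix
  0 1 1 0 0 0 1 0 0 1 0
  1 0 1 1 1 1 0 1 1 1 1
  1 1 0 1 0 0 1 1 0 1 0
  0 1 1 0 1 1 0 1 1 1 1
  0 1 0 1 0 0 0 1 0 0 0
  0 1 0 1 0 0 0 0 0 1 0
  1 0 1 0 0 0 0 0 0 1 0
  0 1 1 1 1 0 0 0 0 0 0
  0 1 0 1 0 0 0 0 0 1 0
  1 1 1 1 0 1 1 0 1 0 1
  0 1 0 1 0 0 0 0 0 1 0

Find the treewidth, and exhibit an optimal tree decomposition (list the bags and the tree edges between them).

Every bag has size at most 4, so the width is 4 − 1 = 3 and tw(G) ≤ 3. On the other hand G contains the 4-clique {a, c, g, j}. A clique must lie in a single bag of any decomposition, so no decomposition can have width below 3. Therefore the treewidth is 3.

Treewidth 3.
Bags: B1 = {b, c, d, h}  B2 = {b, c, d, j}  B3 = {b, d, f, j}  B4 = {a, b, c, j}  B5 = {a, c, g, j}  B6 = {b, d, j, k}  B7 = {b, d, e, h}  B8 = {b, d, i, j}
Tree: B1–B2, B2–B3, B2–B4, B4–B5, B2–B6, B1–B7, B6–B8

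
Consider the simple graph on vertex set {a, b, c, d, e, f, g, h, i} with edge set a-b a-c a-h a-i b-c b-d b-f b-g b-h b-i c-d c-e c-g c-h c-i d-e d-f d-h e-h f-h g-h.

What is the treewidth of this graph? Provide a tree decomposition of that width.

The largest bag has 4 vertices, giving width 3; this decomposition certifies tw(G) ≤ 3. On the other hand G contains the 4-clique {c, d, e, h}. A clique must lie in a single bag of any decomposition, so no decomposition can have width below 3. Combining the bounds, tw(G) = 3.

Treewidth 3.
One such decomposition:
Bags: B1 = {b, c, d, h}  B2 = {b, d, f, h}  B3 = {b, c, g, h}  B4 = {a, b, c, h}  B5 = {c, d, e, h}  B6 = {a, b, c, i}
Tree: B1–B2, B1–B3, B3–B4, B1–B5, B4–B6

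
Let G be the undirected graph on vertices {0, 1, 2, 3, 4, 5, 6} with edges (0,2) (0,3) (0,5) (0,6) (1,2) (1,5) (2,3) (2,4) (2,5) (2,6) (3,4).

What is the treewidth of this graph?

2

A width-2 tree decomposition is:
Bags: B1 = {0, 2, 5}  B2 = {0, 2, 6}  B3 = {0, 2, 3}  B4 = {2, 3, 4}  B5 = {1, 2, 5}
Tree: B1–B2, B2–B3, B3–B4, B1–B5
Each bag holds 3 vertices, so the decomposition has width 2, which upper-bounds the treewidth. Conversely, {0, 2, 3} is a clique of size 3, and the vertices of any clique must share a bag in every tree decomposition; so some bag has ≥ 3 vertices and tw(G) ≥ 2. The upper and lower bounds meet at 2, so that is the treewidth.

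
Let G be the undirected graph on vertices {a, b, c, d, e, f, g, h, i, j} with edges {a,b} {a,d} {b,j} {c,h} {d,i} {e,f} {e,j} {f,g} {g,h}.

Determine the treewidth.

A width-1 tree decomposition is:
Bags: B1 = {d, i}  B2 = {a, d}  B3 = {a, b}  B4 = {b, j}  B5 = {e, j}  B6 = {e, f}  B7 = {f, g}  B8 = {g, h}  B9 = {c, h}
Tree: B1–B2, B2–B3, B3–B4, B4–B5, B5–B6, B6–B7, B7–B8, B8–B9
Each bag holds 2 vertices, so the decomposition has width 1, which upper-bounds the treewidth. G has an edge, so its treewidth is at least 1. Hence tw(G) = 1 exactly.

1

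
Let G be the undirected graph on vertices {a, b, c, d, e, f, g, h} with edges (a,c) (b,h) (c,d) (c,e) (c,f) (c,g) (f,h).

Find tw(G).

A width-1 tree decomposition is:
Bags: B1 = {c, f}  B2 = {c, g}  B3 = {c, e}  B4 = {c, d}  B5 = {f, h}  B6 = {b, h}  B7 = {a, c}
Tree: B1–B2, B2–B3, B3–B4, B1–B5, B5–B6, B1–B7
The largest bag has 2 vertices, giving width 1; this decomposition certifies tw(G) ≤ 1. Since G has at least one edge (e.g. c–f), it is not an edgeless graph, so tw(G) ≥ 1. Hence tw(G) = 1 exactly.

1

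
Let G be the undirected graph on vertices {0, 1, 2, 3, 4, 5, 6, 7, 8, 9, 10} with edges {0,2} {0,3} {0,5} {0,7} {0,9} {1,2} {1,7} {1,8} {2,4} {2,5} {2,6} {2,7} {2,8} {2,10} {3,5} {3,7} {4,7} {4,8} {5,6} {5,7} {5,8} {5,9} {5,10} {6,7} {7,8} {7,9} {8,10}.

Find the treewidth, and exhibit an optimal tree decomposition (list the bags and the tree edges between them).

The largest bag has 4 vertices, giving width 3; this decomposition certifies tw(G) ≤ 3. For the lower bound, the 4 vertices {2, 5, 8, 10} are pairwise adjacent, and any tree decomposition puts a clique entirely inside one bag — forcing width ≥ 3. Hence tw(G) = 3 exactly.

Treewidth 3.
One optimal decomposition is:
Bags: B1 = {2, 4, 7, 8}  B2 = {2, 5, 7, 8}  B3 = {0, 2, 5, 7}  B4 = {0, 5, 7, 9}  B5 = {2, 5, 6, 7}  B6 = {1, 2, 7, 8}  B7 = {0, 3, 5, 7}  B8 = {2, 5, 8, 10}
Tree: B1–B2, B2–B3, B3–B4, B2–B5, B2–B6, B4–B7, B2–B8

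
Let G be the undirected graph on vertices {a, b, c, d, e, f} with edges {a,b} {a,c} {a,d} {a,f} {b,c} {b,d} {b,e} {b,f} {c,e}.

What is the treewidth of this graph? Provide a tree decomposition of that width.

Treewidth 2.
One optimal decomposition is:
Bags: B1 = {a, b, d}  B2 = {a, b, c}  B3 = {a, b, f}  B4 = {b, c, e}
Tree: B1–B2, B1–B3, B2–B4

Each bag holds 3 vertices, so the decomposition has width 2, which upper-bounds the treewidth. For the lower bound, the 3 vertices {b, c, e} are pairwise adjacent, and any tree decomposition puts a clique entirely inside one bag — forcing width ≥ 2. Combining the bounds, tw(G) = 2.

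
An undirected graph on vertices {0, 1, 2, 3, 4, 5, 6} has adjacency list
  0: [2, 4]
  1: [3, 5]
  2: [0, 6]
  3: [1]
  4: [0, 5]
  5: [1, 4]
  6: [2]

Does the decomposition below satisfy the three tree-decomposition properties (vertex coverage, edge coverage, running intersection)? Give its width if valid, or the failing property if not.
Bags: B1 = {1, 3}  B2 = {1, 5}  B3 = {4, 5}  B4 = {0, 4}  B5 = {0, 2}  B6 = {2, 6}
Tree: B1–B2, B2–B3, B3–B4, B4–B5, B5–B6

Every vertex of G appears in some bag (union = {0, 1, 2, 3, 4, 5, 6}); every edge is covered by a bag; and for each vertex v the set of bags containing v is connected in the bag tree. The decomposition is therefore valid. The largest bag has 2 vertices, so the width is 1.

Yes; width 1.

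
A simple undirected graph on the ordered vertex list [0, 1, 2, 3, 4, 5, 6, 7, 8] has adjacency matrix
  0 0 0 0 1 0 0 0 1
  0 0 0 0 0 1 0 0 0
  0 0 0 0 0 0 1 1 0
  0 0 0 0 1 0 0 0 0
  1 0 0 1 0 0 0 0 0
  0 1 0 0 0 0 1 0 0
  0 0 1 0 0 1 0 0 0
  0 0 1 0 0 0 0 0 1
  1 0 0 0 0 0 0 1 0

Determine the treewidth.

A width-1 tree decomposition is:
Bags: B1 = {3, 4}  B2 = {0, 4}  B3 = {0, 8}  B4 = {7, 8}  B5 = {2, 7}  B6 = {2, 6}  B7 = {5, 6}  B8 = {1, 5}
Tree: B1–B2, B2–B3, B3–B4, B4–B5, B5–B6, B6–B7, B7–B8
The largest bag has 2 vertices, giving width 1; this decomposition certifies tw(G) ≤ 1. Any graph with an edge has treewidth ≥ 1, and G has the edge 3–4. Therefore the treewidth is 1.

1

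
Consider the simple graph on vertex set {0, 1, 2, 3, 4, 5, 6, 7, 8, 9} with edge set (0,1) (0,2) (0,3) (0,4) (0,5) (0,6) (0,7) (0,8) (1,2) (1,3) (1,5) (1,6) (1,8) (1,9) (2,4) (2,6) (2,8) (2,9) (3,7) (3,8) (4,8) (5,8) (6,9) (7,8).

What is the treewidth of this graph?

3

A width-3 tree decomposition is:
Bags: B1 = {0, 1, 2, 6}  B2 = {0, 1, 2, 8}  B3 = {0, 1, 3, 8}  B4 = {0, 3, 7, 8}  B5 = {0, 2, 4, 8}  B6 = {1, 2, 6, 9}  B7 = {0, 1, 5, 8}
Tree: B1–B2, B2–B3, B3–B4, B2–B5, B1–B6, B2–B7
The largest bag has 4 vertices, giving width 3; this decomposition certifies tw(G) ≤ 3. Conversely, {0, 1, 2, 8} is a clique of size 4, and the vertices of any clique must share a bag in every tree decomposition; so some bag has ≥ 4 vertices and tw(G) ≥ 3. The upper and lower bounds meet at 3, so that is the treewidth.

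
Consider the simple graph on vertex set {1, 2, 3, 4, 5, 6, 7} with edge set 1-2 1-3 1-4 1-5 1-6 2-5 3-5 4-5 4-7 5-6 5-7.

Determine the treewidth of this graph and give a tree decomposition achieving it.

Treewidth 2.
One such decomposition:
Bags: B1 = {4, 5, 7}  B2 = {1, 4, 5}  B3 = {1, 5, 6}  B4 = {1, 2, 5}  B5 = {1, 3, 5}
Tree: B1–B2, B2–B3, B2–B4, B3–B5

Each bag holds 3 vertices, so the decomposition has width 2, which upper-bounds the treewidth. On the other hand G contains the 3-clique {1, 2, 5}. A clique must lie in a single bag of any decomposition, so no decomposition can have width below 2. Hence tw(G) = 2 exactly.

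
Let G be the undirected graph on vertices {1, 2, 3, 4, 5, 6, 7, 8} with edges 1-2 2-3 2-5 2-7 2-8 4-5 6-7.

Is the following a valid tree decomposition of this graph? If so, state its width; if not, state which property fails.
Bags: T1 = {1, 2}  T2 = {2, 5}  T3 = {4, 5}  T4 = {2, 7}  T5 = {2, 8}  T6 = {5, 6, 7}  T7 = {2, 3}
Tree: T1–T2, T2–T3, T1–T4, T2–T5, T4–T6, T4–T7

No — bags containing vertex 5 are not connected in the tree.

A tree decomposition must satisfy three properties: every vertex lies in some bag; for every edge, both endpoints lie together in some bag; and for every vertex, the bags containing it form a connected subtree. Here bags containing vertex 5 are not connected in the tree, so the decomposition is invalid.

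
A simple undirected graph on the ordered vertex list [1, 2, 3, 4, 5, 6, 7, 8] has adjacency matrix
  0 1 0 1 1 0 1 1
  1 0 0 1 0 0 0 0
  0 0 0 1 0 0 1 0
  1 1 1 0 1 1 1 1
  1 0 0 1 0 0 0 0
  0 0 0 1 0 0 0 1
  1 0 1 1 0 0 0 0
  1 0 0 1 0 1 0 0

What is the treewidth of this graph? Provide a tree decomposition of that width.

The largest bag has 3 vertices, giving width 2; this decomposition certifies tw(G) ≤ 2. On the other hand G contains the 3-clique {1, 4, 8}. A clique must lie in a single bag of any decomposition, so no decomposition can have width below 2. Therefore the treewidth is 2.

Treewidth 2.
One such decomposition:
Bags: B1 = {1, 4, 7}  B2 = {1, 4, 8}  B3 = {3, 4, 7}  B4 = {1, 2, 4}  B5 = {4, 6, 8}  B6 = {1, 4, 5}
Tree: B1–B2, B1–B3, B2–B4, B2–B5, B2–B6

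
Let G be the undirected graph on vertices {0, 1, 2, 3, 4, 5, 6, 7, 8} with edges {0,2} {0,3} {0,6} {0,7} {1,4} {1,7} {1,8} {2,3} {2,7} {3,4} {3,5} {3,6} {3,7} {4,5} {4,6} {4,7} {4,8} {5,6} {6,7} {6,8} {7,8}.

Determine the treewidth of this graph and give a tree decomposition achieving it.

Treewidth 3.
One such decomposition:
Bags: B1 = {4, 6, 7, 8}  B2 = {3, 4, 6, 7}  B3 = {0, 3, 6, 7}  B4 = {0, 2, 3, 7}  B5 = {1, 4, 7, 8}  B6 = {3, 4, 5, 6}
Tree: B1–B2, B2–B3, B3–B4, B1–B5, B2–B6

The largest bag has 4 vertices, giving width 3; this decomposition certifies tw(G) ≤ 3. On the other hand G contains the 4-clique {3, 4, 5, 6}. A clique must lie in a single bag of any decomposition, so no decomposition can have width below 3. Hence tw(G) = 3 exactly.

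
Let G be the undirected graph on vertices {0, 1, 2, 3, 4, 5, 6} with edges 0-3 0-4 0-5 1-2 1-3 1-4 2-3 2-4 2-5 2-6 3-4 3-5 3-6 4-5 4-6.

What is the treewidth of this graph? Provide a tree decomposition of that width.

Each bag holds 4 vertices, so the decomposition has width 3, which upper-bounds the treewidth. Conversely, {0, 3, 4, 5} is a clique of size 4, and the vertices of any clique must share a bag in every tree decomposition; so some bag has ≥ 4 vertices and tw(G) ≥ 3. Hence tw(G) = 3 exactly.

Treewidth 3.
One such decomposition:
Bags: B1 = {2, 3, 4, 6}  B2 = {2, 3, 4, 5}  B3 = {1, 2, 3, 4}  B4 = {0, 3, 4, 5}
Tree: B1–B2, B1–B3, B2–B4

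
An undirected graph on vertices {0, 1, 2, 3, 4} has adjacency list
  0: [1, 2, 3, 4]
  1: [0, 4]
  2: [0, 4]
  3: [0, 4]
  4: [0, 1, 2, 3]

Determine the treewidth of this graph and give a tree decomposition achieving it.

Treewidth 2.
One such decomposition:
Bags: B1 = {0, 3, 4}  B2 = {0, 2, 4}  B3 = {0, 1, 4}
Tree: B1–B2, B2–B3

Each bag holds 3 vertices, so the decomposition has width 2, which upper-bounds the treewidth. Conversely, {0, 1, 4} is a clique of size 3, and the vertices of any clique must share a bag in every tree decomposition; so some bag has ≥ 3 vertices and tw(G) ≥ 2. Therefore the treewidth is 2.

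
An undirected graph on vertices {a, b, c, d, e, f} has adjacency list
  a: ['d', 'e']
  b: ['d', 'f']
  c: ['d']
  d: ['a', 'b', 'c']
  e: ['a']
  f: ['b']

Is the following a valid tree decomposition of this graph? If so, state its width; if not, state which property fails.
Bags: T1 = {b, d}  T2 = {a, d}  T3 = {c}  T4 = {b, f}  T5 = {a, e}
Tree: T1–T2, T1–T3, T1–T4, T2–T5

A tree decomposition must satisfy three properties: every vertex lies in some bag; for every edge, both endpoints lie together in some bag; and for every vertex, the bags containing it form a connected subtree. Here edge (d,c) lies in no bag, so the decomposition is invalid.

No — edge (d,c) lies in no bag.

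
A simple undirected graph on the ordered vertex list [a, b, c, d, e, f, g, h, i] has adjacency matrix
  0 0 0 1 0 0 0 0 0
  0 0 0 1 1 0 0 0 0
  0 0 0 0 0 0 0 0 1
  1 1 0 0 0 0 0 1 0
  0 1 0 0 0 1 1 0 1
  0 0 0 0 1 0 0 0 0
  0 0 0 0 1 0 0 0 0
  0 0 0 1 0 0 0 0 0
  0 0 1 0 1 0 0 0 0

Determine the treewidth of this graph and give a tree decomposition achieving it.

Treewidth 1.
One optimal decomposition is:
Bags: B1 = {b, d}  B2 = {b, e}  B3 = {e, i}  B4 = {e, g}  B5 = {e, f}  B6 = {c, i}  B7 = {d, h}  B8 = {a, d}
Tree: B1–B2, B2–B3, B2–B4, B2–B5, B3–B6, B1–B7, B1–B8

Every bag has size at most 2, so the width is 2 − 1 = 1 and tw(G) ≤ 1. G has an edge, so its treewidth is at least 1. Therefore the treewidth is 1.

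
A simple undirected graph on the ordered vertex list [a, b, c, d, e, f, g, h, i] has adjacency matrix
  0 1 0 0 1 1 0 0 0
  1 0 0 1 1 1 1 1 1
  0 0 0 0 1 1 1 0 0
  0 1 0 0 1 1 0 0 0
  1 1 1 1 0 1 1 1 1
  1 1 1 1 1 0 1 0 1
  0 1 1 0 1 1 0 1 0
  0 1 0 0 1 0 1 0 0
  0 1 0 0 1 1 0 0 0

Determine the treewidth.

A width-3 tree decomposition is:
Bags: B1 = {a, b, e, f}  B2 = {b, e, f, g}  B3 = {b, d, e, f}  B4 = {b, e, f, i}  B5 = {c, e, f, g}  B6 = {b, e, g, h}
Tree: B1–B2, B2–B3, B2–B4, B2–B5, B2–B6
Each bag holds 4 vertices, so the decomposition has width 3, which upper-bounds the treewidth. For the lower bound, the 4 vertices {b, e, g, h} are pairwise adjacent, and any tree decomposition puts a clique entirely inside one bag — forcing width ≥ 3. Hence tw(G) = 3 exactly.

3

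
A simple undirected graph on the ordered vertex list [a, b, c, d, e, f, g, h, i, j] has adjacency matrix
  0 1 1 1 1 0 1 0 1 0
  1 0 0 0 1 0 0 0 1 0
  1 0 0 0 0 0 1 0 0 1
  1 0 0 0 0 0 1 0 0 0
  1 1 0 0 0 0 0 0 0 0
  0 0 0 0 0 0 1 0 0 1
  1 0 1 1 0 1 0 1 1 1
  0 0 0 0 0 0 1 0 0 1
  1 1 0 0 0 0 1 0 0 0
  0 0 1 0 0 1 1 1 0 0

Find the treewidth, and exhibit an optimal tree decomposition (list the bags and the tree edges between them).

The largest bag has 3 vertices, giving width 2; this decomposition certifies tw(G) ≤ 2. For the lower bound, the 3 vertices {a, d, g} are pairwise adjacent, and any tree decomposition puts a clique entirely inside one bag — forcing width ≥ 2. Therefore the treewidth is 2.

Treewidth 2.
Bags: B1 = {a, b, i}  B2 = {a, b, e}  B3 = {a, g, i}  B4 = {a, c, g}  B5 = {a, d, g}  B6 = {c, g, j}  B7 = {g, h, j}  B8 = {f, g, j}
Tree: B1–B2, B1–B3, B3–B4, B4–B5, B4–B6, B6–B7, B7–B8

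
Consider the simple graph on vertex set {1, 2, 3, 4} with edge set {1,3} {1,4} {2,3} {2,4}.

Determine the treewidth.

2

A width-2 tree decomposition is:
Bags: B1 = {1, 2, 4}  B2 = {1, 2, 3}
Tree: B1–B2
Every bag has size at most 3, so the width is 3 − 1 = 2 and tw(G) ≤ 2. Since 1–4–2–3–1 is a cycle in G, G is not acyclic. Forests are exactly the graphs of treewidth ≤ 1, so tw(G) ≥ 2. The upper and lower bounds meet at 2, so that is the treewidth.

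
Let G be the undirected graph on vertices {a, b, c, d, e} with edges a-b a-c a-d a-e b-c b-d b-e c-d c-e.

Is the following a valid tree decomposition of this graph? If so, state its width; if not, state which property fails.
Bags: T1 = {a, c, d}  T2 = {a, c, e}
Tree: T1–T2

A tree decomposition must satisfy three properties: every vertex lies in some bag; for every edge, both endpoints lie together in some bag; and for every vertex, the bags containing it form a connected subtree. Here vertex b appears in no bag, so the decomposition is invalid.

No — vertex b appears in no bag.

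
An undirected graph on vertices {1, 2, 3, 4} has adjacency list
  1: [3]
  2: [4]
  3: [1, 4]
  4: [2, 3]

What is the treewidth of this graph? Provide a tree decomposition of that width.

Treewidth 1.
Bags: B1 = {1, 3}  B2 = {3, 4}  B3 = {2, 4}
Tree: B1–B2, B2–B3

The largest bag has 2 vertices, giving width 1; this decomposition certifies tw(G) ≤ 1. Any graph with an edge has treewidth ≥ 1, and G has the edge 1–3. Combining the bounds, tw(G) = 1.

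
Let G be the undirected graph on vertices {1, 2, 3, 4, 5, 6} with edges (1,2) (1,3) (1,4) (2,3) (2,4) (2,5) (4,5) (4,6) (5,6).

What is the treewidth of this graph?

2

A width-2 tree decomposition is:
Bags: B1 = {2, 4, 5}  B2 = {1, 2, 4}  B3 = {1, 2, 3}  B4 = {4, 5, 6}
Tree: B1–B2, B2–B3, B1–B4
Each bag holds 3 vertices, so the decomposition has width 2, which upper-bounds the treewidth. On the other hand G contains the 3-clique {1, 2, 3}. A clique must lie in a single bag of any decomposition, so no decomposition can have width below 2. Combining the bounds, tw(G) = 2.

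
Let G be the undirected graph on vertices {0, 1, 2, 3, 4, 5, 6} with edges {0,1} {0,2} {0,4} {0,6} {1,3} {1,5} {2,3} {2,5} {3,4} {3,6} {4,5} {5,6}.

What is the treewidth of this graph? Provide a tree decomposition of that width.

Each bag holds 4 vertices, so the decomposition has width 3, which upper-bounds the treewidth. For the lower bound: the 4 vertex sets {2,5}, {0,4}, {3}, {6} are disjoint, each induces a connected subgraph, and every pair is joined by at least one edge of G. Contracting each set to a single vertex therefore yields K_{4} as a minor, and since treewidth is minor-monotone, tw(G) ≥ tw(K_{4}) = 3. The upper and lower bounds meet at 3, so that is the treewidth.

Treewidth 3.
Bags: B1 = {0, 2, 3, 5}  B2 = {0, 3, 4, 5}  B3 = {0, 3, 5, 6}  B4 = {0, 1, 3, 5}
Tree: B1–B2, B2–B3, B3–B4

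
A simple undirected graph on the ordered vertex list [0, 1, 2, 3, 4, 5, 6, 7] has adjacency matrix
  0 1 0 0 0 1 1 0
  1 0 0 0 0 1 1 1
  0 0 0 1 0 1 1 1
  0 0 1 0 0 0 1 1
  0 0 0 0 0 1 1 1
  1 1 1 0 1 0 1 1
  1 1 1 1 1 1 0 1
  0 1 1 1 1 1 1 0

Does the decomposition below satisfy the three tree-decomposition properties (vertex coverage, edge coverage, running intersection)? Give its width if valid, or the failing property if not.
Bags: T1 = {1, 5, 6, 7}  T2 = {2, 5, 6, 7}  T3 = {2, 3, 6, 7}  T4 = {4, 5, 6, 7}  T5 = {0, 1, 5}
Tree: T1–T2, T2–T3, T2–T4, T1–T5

A tree decomposition must satisfy three properties: every vertex lies in some bag; for every edge, both endpoints lie together in some bag; and for every vertex, the bags containing it form a connected subtree. Here edge (6,0) lies in no bag, so the decomposition is invalid.

No — edge (6,0) lies in no bag.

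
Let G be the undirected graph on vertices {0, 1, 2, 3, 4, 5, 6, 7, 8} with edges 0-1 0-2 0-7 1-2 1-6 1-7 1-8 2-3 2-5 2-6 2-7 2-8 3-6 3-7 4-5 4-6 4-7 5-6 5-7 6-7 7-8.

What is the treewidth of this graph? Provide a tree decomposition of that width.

Treewidth 3.
One optimal decomposition is:
Bags: B1 = {0, 1, 2, 7}  B2 = {1, 2, 6, 7}  B3 = {2, 3, 6, 7}  B4 = {2, 5, 6, 7}  B5 = {4, 5, 6, 7}  B6 = {1, 2, 7, 8}
Tree: B1–B2, B2–B3, B2–B4, B4–B5, B1–B6

The largest bag has 4 vertices, giving width 3; this decomposition certifies tw(G) ≤ 3. On the other hand G contains the 4-clique {0, 1, 2, 7}. A clique must lie in a single bag of any decomposition, so no decomposition can have width below 3. The upper and lower bounds meet at 3, so that is the treewidth.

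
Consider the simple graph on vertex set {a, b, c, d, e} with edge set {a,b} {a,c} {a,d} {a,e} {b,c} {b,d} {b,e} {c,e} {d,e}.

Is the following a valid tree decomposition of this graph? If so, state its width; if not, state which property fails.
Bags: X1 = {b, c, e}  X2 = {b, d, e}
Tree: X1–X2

A tree decomposition must satisfy three properties: every vertex lies in some bag; for every edge, both endpoints lie together in some bag; and for every vertex, the bags containing it form a connected subtree. Here vertex a appears in no bag, so the decomposition is invalid.

No — vertex a appears in no bag.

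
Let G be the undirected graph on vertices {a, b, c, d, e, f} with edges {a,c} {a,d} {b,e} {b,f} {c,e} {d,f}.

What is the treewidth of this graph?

2

A width-2 tree decomposition is:
Bags: B1 = {b, d, f}  B2 = {b, d, e}  B3 = {c, d, e}  B4 = {a, c, d}
Tree: B1–B2, B2–B3, B3–B4
Each bag holds 3 vertices, so the decomposition has width 2, which upper-bounds the treewidth. The edges d–f–b–e–c–a–d form a cycle, so G is not a tree and its treewidth is at least 2. Hence tw(G) = 2 exactly.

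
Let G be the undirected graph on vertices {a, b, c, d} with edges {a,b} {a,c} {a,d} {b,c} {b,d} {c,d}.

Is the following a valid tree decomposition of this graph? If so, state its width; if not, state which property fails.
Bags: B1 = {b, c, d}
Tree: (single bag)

A tree decomposition must satisfy three properties: every vertex lies in some bag; for every edge, both endpoints lie together in some bag; and for every vertex, the bags containing it form a connected subtree. Here vertex a appears in no bag, so the decomposition is invalid.

No — vertex a appears in no bag.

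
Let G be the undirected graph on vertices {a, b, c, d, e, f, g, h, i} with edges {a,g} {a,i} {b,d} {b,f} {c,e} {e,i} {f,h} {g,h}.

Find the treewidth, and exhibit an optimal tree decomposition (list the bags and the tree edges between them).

Every bag has size at most 2, so the width is 2 − 1 = 1 and tw(G) ≤ 1. Any graph with an edge has treewidth ≥ 1, and G has the edge d–b. The upper and lower bounds meet at 1, so that is the treewidth.

Treewidth 1.
Bags: B1 = {b, d}  B2 = {b, f}  B3 = {f, h}  B4 = {g, h}  B5 = {a, g}  B6 = {a, i}  B7 = {e, i}  B8 = {c, e}
Tree: B1–B2, B2–B3, B3–B4, B4–B5, B5–B6, B6–B7, B7–B8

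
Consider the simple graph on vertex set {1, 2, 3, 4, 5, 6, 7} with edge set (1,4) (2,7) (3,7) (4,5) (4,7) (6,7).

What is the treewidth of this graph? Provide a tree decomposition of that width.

Each bag holds 2 vertices, so the decomposition has width 1, which upper-bounds the treewidth. Since G has at least one edge (e.g. 4–1), it is not an edgeless graph, so tw(G) ≥ 1. Combining the bounds, tw(G) = 1.

Treewidth 1.
One optimal decomposition is:
Bags: B1 = {1, 4}  B2 = {4, 5}  B3 = {4, 7}  B4 = {2, 7}  B5 = {3, 7}  B6 = {6, 7}
Tree: B1–B2, B1–B3, B3–B4, B4–B5, B4–B6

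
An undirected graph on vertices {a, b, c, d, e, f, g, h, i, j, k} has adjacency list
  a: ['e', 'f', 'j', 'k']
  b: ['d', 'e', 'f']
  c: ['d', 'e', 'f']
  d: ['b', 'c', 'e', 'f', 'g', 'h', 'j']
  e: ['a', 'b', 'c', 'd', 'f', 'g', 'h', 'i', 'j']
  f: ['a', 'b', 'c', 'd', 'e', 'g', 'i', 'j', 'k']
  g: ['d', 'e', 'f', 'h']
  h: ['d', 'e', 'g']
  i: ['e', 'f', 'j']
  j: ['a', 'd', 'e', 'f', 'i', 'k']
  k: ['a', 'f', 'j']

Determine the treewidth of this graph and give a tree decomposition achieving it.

Each bag holds 4 vertices, so the decomposition has width 3, which upper-bounds the treewidth. On the other hand G contains the 4-clique {d, e, g, h}. A clique must lie in a single bag of any decomposition, so no decomposition can have width below 3. The upper and lower bounds meet at 3, so that is the treewidth.

Treewidth 3.
One optimal decomposition is:
Bags: B1 = {c, d, e, f}  B2 = {d, e, f, j}  B3 = {b, d, e, f}  B4 = {d, e, f, g}  B5 = {a, e, f, j}  B6 = {e, f, i, j}  B7 = {d, e, g, h}  B8 = {a, f, j, k}
Tree: B1–B2, B1–B3, B2–B4, B2–B5, B5–B6, B4–B7, B5–B8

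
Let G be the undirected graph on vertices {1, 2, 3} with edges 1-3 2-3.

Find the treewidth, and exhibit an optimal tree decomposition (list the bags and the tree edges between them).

The largest bag has 2 vertices, giving width 1; this decomposition certifies tw(G) ≤ 1. Since G has at least one edge (e.g. 2–3), it is not an edgeless graph, so tw(G) ≥ 1. Therefore the treewidth is 1.

Treewidth 1.
One optimal decomposition is:
Bags: B1 = {2, 3}  B2 = {1, 3}
Tree: B1–B2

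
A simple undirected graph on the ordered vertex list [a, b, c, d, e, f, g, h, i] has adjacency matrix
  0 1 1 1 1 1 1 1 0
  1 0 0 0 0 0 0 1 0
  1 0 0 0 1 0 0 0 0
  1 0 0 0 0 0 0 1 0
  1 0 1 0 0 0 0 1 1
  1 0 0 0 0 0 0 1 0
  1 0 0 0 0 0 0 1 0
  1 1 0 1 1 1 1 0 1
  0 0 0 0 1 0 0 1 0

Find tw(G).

A width-2 tree decomposition is:
Bags: B1 = {a, f, h}  B2 = {a, e, h}  B3 = {a, b, h}  B4 = {a, c, e}  B5 = {a, g, h}  B6 = {e, h, i}  B7 = {a, d, h}
Tree: B1–B2, B1–B3, B2–B4, B2–B5, B2–B6, B3–B7
Each bag holds 3 vertices, so the decomposition has width 2, which upper-bounds the treewidth. Conversely, {a, d, h} is a clique of size 3, and the vertices of any clique must share a bag in every tree decomposition; so some bag has ≥ 3 vertices and tw(G) ≥ 2. Combining the bounds, tw(G) = 2.

2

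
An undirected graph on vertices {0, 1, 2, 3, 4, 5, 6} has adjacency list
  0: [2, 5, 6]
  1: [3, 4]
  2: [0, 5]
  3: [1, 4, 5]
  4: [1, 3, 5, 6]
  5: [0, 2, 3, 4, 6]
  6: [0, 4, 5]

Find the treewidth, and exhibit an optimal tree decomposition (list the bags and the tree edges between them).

Each bag holds 3 vertices, so the decomposition has width 2, which upper-bounds the treewidth. Conversely, {1, 3, 4} is a clique of size 3, and the vertices of any clique must share a bag in every tree decomposition; so some bag has ≥ 3 vertices and tw(G) ≥ 2. The upper and lower bounds meet at 2, so that is the treewidth.

Treewidth 2.
One such decomposition:
Bags: B1 = {4, 5, 6}  B2 = {0, 5, 6}  B3 = {0, 2, 5}  B4 = {3, 4, 5}  B5 = {1, 3, 4}
Tree: B1–B2, B2–B3, B1–B4, B4–B5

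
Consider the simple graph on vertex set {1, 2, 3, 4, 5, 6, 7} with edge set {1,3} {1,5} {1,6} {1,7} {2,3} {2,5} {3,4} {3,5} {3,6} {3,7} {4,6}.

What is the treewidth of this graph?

2

A width-2 tree decomposition is:
Bags: B1 = {1, 3, 7}  B2 = {1, 3, 5}  B3 = {1, 3, 6}  B4 = {3, 4, 6}  B5 = {2, 3, 5}
Tree: B1–B2, B2–B3, B3–B4, B2–B5
Every bag has size at most 3, so the width is 3 − 1 = 2 and tw(G) ≤ 2. On the other hand G contains the 3-clique {1, 3, 5}. A clique must lie in a single bag of any decomposition, so no decomposition can have width below 2. Hence tw(G) = 2 exactly.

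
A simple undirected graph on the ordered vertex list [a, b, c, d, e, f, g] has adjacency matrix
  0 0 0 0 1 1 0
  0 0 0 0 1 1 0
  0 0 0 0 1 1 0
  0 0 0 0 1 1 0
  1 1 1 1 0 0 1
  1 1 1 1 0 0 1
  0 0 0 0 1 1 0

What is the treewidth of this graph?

A width-2 tree decomposition is:
Bags: B1 = {c, e, f}  B2 = {e, f, g}  B3 = {d, e, f}  B4 = {a, e, f}  B5 = {b, e, f}
Tree: B1–B2, B2–B3, B3–B4, B4–B5
Each bag holds 3 vertices, so the decomposition has width 2, which upper-bounds the treewidth. For the lower bound, G contains the cycle f–c–e–g–f, so G is not a forest; only forests have treewidth ≤ 1, hence tw(G) ≥ 2. Therefore the treewidth is 2.

2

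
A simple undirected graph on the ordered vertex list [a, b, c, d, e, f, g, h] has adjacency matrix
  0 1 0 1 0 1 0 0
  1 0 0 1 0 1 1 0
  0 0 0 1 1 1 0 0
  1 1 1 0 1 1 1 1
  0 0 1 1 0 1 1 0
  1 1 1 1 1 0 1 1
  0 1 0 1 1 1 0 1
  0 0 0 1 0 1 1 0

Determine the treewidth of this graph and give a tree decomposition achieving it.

Every bag has size at most 4, so the width is 4 − 1 = 3 and tw(G) ≤ 3. On the other hand G contains the 4-clique {d, e, f, g}. A clique must lie in a single bag of any decomposition, so no decomposition can have width below 3. Hence tw(G) = 3 exactly.

Treewidth 3.
One such decomposition:
Bags: B1 = {d, e, f, g}  B2 = {b, d, f, g}  B3 = {d, f, g, h}  B4 = {a, b, d, f}  B5 = {c, d, e, f}
Tree: B1–B2, B1–B3, B2–B4, B1–B5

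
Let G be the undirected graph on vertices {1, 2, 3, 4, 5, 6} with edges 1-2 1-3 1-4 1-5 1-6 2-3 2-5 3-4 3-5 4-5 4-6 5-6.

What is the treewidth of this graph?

3

A width-3 tree decomposition is:
Bags: B1 = {1, 3, 4, 5}  B2 = {1, 2, 3, 5}  B3 = {1, 4, 5, 6}
Tree: B1–B2, B1–B3
Every bag has size at most 4, so the width is 4 − 1 = 3 and tw(G) ≤ 3. Conversely, {1, 2, 3, 5} is a clique of size 4, and the vertices of any clique must share a bag in every tree decomposition; so some bag has ≥ 4 vertices and tw(G) ≥ 3. Combining the bounds, tw(G) = 3.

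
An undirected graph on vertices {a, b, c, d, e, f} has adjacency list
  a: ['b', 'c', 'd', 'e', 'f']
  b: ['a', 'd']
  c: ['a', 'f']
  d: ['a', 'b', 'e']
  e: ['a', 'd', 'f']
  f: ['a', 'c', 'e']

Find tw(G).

A width-2 tree decomposition is:
Bags: B1 = {a, e, f}  B2 = {a, c, f}  B3 = {a, d, e}  B4 = {a, b, d}
Tree: B1–B2, B1–B3, B3–B4
The largest bag has 3 vertices, giving width 2; this decomposition certifies tw(G) ≤ 2. On the other hand G contains the 3-clique {a, d, e}. A clique must lie in a single bag of any decomposition, so no decomposition can have width below 2. The upper and lower bounds meet at 2, so that is the treewidth.

2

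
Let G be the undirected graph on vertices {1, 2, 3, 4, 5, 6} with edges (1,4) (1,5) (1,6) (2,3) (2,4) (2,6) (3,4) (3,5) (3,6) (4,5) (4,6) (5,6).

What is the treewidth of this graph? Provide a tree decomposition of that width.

Treewidth 3.
One optimal decomposition is:
Bags: B1 = {3, 4, 5, 6}  B2 = {1, 4, 5, 6}  B3 = {2, 3, 4, 6}
Tree: B1–B2, B1–B3

Each bag holds 4 vertices, so the decomposition has width 3, which upper-bounds the treewidth. For the lower bound, the 4 vertices {1, 4, 5, 6} are pairwise adjacent, and any tree decomposition puts a clique entirely inside one bag — forcing width ≥ 3. Combining the bounds, tw(G) = 3.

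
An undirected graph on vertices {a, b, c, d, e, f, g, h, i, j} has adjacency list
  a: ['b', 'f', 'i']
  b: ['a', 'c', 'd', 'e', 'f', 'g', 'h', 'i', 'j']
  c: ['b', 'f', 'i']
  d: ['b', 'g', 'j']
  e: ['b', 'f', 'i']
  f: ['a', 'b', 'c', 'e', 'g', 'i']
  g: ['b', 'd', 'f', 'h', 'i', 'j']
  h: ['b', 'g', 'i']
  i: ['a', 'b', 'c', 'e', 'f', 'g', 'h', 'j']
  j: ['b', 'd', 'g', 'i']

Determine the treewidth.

3

A width-3 tree decomposition is:
Bags: B1 = {b, f, g, i}  B2 = {b, g, i, j}  B3 = {b, d, g, j}  B4 = {b, g, h, i}  B5 = {b, e, f, i}  B6 = {b, c, f, i}  B7 = {a, b, f, i}
Tree: B1–B2, B2–B3, B1–B4, B1–B5, B1–B6, B5–B7
The largest bag has 4 vertices, giving width 3; this decomposition certifies tw(G) ≤ 3. For the lower bound, the 4 vertices {b, d, g, j} are pairwise adjacent, and any tree decomposition puts a clique entirely inside one bag — forcing width ≥ 3. Combining the bounds, tw(G) = 3.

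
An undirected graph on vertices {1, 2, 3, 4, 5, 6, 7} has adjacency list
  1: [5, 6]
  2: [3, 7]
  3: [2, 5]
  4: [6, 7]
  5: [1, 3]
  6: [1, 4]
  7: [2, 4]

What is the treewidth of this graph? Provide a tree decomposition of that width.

Treewidth 2.
Bags: B1 = {1, 5, 6}  B2 = {4, 5, 6}  B3 = {4, 5, 7}  B4 = {2, 5, 7}  B5 = {2, 3, 5}
Tree: B1–B2, B2–B3, B3–B4, B4–B5

Every bag has size at most 3, so the width is 3 − 1 = 2 and tw(G) ≤ 2. For the lower bound, G contains the cycle 5–1–6–4–7–2–3–5, so G is not a forest; only forests have treewidth ≤ 1, hence tw(G) ≥ 2. The upper and lower bounds meet at 2, so that is the treewidth.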